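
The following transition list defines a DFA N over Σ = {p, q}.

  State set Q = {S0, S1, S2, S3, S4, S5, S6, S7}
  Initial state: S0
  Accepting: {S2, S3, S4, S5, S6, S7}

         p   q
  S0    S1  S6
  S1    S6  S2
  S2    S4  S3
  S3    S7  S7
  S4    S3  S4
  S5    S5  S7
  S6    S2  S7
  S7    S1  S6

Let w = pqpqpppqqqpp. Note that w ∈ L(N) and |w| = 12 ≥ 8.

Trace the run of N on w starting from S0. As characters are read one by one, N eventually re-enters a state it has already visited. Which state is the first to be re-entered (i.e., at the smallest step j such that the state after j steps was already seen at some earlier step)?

S4

Run of N on w = p q p q p p p q q q p p:
  step 0: S0  (start)
  step 1: S1  (read p: S0→S1)
  step 2: S2  (read q: S1→S2)
  step 3: S4  (read p: S2→S4)
  step 4: S4  (read q: S4→S4)   ← first repeat (S4 seen earlier)
  step 5: S3  (read p: S4→S3)
  step 6: S7  (read p: S3→S7)
  step 7: S1  (read p: S7→S1)
  step 8: S2  (read q: S1→S2)
  step 9: S3  (read q: S2→S3)
  step 10: S7  (read q: S3→S7)
  step 11: S1  (read p: S7→S1)
  step 12: S6  (read p: S1→S6)

The earliest repeat is at step j = 4: N is in S4, which it already visited at step i = 3.
Pumping length from the standard proof: p = 8 (the number of states). The repeated state found above gives |xy| = j ≤ 8 and |y| = j − i ≥ 1.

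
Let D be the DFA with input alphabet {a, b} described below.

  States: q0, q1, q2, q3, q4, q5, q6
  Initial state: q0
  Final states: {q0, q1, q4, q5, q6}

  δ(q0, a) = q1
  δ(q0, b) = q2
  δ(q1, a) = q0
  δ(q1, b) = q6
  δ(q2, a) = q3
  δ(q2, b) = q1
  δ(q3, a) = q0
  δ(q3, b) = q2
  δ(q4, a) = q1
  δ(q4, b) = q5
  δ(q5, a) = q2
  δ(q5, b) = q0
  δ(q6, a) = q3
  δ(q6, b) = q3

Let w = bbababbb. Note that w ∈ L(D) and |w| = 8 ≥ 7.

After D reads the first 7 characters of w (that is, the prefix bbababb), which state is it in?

State sequence: q0 -b-> q2 -b-> q1 -a-> q0 -b-> q2 -a-> q3 -b-> q2 -b-> q1

After reading 7 characters, D is in state q1.
(This kind of state-tracing is the core of the pumping-lemma construction: with 7 states, pigeonhole forces a repeat within the first 7 steps.)

q1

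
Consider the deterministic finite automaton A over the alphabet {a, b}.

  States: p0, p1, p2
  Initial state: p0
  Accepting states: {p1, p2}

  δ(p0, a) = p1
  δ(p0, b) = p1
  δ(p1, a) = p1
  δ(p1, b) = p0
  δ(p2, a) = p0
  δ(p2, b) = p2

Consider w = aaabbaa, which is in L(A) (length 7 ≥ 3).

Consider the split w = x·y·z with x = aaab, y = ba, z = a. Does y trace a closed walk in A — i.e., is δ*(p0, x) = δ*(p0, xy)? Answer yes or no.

Run of A on the first 6 characters of w = a a a b b a:
  step 0: p0  (start)
  step 1: p1  (read a: p0→p1)
  step 2: p1  (read a: p1→p1)
  step 3: p1  (read a: p1→p1)
  step 4: p0  (read b: p1→p0)
  step 5: p1  (read b: p0→p1)
  step 6: p1  (read a: p1→p1)

After x (step 4): p0. After xy (step 6): p1.
They differ (p0 ≠ p1), so y is not a cycle from the state after x; this split is not the one the pumping-lemma construction produces, and pumping y need not keep the string in L(A).

no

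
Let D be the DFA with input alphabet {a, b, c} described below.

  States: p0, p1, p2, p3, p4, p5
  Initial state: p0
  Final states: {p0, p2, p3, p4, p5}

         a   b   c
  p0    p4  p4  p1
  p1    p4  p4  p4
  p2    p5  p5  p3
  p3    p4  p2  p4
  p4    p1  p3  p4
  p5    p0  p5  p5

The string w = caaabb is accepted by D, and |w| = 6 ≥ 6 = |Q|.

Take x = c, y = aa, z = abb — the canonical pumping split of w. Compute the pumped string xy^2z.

caaaaabb

xy^2z = c·aa·aa·abb = caaaaabb.
Reading y = aa takes D from p1 back to p1, so after x·y·y the machine is still in p1, and z then leads to the accepting state p2. Hence caaaaabb ∈ L(D).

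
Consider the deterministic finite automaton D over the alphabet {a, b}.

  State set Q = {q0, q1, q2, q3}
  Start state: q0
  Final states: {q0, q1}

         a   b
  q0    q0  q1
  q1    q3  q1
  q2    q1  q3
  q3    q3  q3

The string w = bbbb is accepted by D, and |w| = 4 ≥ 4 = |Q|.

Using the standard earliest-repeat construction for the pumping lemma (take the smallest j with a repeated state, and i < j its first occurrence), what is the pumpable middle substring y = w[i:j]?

b

Run of D on w = b b b b:
  step 0: q0  (start)
  step 1: q1  (read b: q0→q1)
  step 2: q1  (read b: q1→q1)   ← first repeat (q1 seen earlier)
  step 3: q1  (read b: q1→q1)
  step 4: q1  (read b: q1→q1)

So i = 1, j = 2, giving x = w[0:1] = b, y = w[1:2] = b, z = w[2:4] = bb.
Check: |xy| = 2 ≤ 4 and |y| = 1 ≥ 1. Reading y takes D from q1 back to q1, so every xyⁱz is accepted.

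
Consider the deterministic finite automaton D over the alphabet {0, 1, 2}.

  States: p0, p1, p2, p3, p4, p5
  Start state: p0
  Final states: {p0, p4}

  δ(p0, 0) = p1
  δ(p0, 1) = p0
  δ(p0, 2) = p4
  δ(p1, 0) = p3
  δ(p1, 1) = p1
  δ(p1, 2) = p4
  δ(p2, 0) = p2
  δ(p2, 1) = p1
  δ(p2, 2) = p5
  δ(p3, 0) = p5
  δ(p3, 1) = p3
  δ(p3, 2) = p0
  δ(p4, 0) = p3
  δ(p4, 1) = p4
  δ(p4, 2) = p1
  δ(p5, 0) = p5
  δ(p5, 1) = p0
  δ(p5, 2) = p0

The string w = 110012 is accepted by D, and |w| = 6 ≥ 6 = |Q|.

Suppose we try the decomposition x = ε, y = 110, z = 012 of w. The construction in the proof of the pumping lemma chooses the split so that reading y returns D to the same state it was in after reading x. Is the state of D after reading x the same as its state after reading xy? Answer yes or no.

State sequence: p0 -1-> p0 -1-> p0 -0-> p1

After x (step 0): p0. After xy (step 3): p1.
They differ (p0 ≠ p1), so y is not a cycle from the state after x; this split is not the one the pumping-lemma construction produces, and pumping y need not keep the string in L(D).

no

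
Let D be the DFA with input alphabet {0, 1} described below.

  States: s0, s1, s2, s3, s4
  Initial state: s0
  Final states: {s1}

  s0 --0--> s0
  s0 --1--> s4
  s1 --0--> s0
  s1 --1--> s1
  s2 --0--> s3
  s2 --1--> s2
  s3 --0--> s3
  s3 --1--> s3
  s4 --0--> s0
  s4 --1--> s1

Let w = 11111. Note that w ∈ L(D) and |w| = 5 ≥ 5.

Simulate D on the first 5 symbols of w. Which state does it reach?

s1

Run of D on the first 5 characters of w = 1 1 1 1 1:
  step 0: s0  (start)
  step 1: s4  (read 1: s0→s4)
  step 2: s1  (read 1: s4→s1)
  step 3: s1  (read 1: s1→s1)
  step 4: s1  (read 1: s1→s1)
  step 5: s1  (read 1: s1→s1)

After reading 5 characters, D is in state s1.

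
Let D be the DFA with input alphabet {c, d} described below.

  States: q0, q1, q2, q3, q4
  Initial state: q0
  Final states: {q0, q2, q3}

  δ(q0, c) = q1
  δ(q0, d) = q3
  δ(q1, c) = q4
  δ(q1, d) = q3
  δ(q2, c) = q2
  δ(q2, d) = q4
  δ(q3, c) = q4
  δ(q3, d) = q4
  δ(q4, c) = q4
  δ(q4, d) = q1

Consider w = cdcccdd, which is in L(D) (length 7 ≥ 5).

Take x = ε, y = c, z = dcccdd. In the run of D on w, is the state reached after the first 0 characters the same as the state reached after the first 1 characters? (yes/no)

State sequence: q0 -c-> q1

After x (step 0): q0. After xy (step 1): q1.
They differ (q0 ≠ q1), so y is not a cycle from the state after x; this split is not the one the pumping-lemma construction produces, and pumping y need not keep the string in L(D).

no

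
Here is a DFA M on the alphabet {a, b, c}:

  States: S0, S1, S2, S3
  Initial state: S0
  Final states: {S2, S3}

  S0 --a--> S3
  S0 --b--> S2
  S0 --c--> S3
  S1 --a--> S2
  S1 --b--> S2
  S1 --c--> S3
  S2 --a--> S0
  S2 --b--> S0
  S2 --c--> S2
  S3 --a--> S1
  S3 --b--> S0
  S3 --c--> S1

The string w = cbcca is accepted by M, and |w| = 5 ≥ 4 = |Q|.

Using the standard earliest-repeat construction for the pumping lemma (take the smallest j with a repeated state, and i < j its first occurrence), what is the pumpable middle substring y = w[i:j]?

Run of M on w = c b c c a:
  step 0: S0  (start)
  step 1: S3  (read c: S0→S3)
  step 2: S0  (read b: S3→S0)   ← first repeat (S0 seen earlier)
  step 3: S3  (read c: S0→S3)
  step 4: S1  (read c: S3→S1)
  step 5: S2  (read a: S1→S2)

So i = 0, j = 2, giving x = w[0:0] = ε, y = w[0:2] = cb, z = w[2:5] = cca.
Check: |xy| = 2 ≤ 4 and |y| = 2 ≥ 1. Reading y takes M from S0 back to S0, so every xyⁱz is accepted.
With |Q| = 4, pigeonhole forces a state repeat no later than step 4; the substring read between the first and second visits to that state can be pumped.

cb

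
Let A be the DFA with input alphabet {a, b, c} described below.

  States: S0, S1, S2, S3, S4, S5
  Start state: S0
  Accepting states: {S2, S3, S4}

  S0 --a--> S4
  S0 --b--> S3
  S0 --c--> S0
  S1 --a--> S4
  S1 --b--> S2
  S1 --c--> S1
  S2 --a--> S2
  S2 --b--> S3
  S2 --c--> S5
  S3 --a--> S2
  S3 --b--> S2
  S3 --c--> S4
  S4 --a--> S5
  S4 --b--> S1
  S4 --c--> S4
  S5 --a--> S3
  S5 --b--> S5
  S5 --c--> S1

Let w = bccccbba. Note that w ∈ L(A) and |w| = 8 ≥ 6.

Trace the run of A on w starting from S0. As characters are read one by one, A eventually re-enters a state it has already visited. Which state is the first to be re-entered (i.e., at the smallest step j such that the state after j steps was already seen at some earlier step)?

State sequence: S0 -b-> S3 -c-> S4 -c-> S4 -c-> S4 -c-> S4 -b-> S1 -b-> S2 -a-> S2
First repeat at step 3: S4 was already visited.

The earliest repeat is at step j = 3: A is in S4, which it already visited at step i = 2.
Since A has 6 states, any run of length ≥ 6 visits 6+1 states, so by pigeonhole some state repeats within the first 6 steps — that repeat gives the pumpable loop.

S4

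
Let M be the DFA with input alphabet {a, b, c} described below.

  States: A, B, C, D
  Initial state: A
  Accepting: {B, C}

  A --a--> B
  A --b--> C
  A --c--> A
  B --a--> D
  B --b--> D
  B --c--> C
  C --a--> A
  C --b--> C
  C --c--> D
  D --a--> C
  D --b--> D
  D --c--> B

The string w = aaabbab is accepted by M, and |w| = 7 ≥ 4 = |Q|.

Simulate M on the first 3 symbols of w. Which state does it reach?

C

Run of M on the first 3 characters of w = a a a:
  step 0: A  (start)
  step 1: B  (read a: A→B)
  step 2: D  (read a: B→D)
  step 3: C  (read a: D→C)

After reading 3 characters, M is in state C.
(This kind of state-tracing is the core of the pumping-lemma construction: with 4 states, pigeonhole forces a repeat within the first 4 steps.)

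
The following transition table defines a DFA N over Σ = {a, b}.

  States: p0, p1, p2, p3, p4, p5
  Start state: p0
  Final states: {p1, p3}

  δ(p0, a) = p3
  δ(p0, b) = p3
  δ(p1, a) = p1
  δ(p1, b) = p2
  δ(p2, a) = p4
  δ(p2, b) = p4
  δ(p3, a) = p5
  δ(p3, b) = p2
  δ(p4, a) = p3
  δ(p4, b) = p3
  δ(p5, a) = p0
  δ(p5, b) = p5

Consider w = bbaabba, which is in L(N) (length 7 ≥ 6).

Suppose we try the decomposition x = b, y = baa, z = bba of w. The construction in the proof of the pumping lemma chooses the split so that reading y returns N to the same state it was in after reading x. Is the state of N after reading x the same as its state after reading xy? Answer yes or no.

yes

State sequence: p0 -b-> p3 -b-> p2 -a-> p4 -a-> p3

After x (step 1): p3. After xy (step 4): p3.
They match, so y = baa drives N around a cycle from p3 back to itself; pumping y any number of times keeps N in p3 before reading z, and xyⁱz ∈ L(N) for every i ≥ 0.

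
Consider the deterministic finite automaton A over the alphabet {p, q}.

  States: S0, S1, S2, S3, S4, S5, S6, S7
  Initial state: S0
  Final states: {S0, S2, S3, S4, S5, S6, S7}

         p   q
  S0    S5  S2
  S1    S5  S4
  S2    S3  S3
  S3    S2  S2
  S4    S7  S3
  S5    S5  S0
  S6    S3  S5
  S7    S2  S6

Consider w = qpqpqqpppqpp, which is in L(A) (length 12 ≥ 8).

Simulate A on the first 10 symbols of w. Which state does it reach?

Run of A on the first 10 characters of w = q p q p q q p p p q:
  step 0: S0  (start)
  step 1: S2  (read q: S0→S2)
  step 2: S3  (read p: S2→S3)
  step 3: S2  (read q: S3→S2)
  step 4: S3  (read p: S2→S3)
  step 5: S2  (read q: S3→S2)
  step 6: S3  (read q: S2→S3)
  step 7: S2  (read p: S3→S2)
  step 8: S3  (read p: S2→S3)
  step 9: S2  (read p: S3→S2)
  step 10: S3  (read q: S2→S3)

After reading 10 characters, A is in state S3.

S3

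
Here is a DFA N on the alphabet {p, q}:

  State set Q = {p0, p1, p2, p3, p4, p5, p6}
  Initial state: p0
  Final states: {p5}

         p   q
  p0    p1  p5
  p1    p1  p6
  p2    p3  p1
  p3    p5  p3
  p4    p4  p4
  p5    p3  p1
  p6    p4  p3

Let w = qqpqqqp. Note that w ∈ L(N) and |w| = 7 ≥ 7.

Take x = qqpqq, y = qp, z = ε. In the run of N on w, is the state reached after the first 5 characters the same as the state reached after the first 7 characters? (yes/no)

no

Run of N on the first 7 characters of w = q q p q q q p:
  step 0: p0  (start)
  step 1: p5  (read q: p0→p5)
  step 2: p1  (read q: p5→p1)
  step 3: p1  (read p: p1→p1)
  step 4: p6  (read q: p1→p6)
  step 5: p3  (read q: p6→p3)
  step 6: p3  (read q: p3→p3)
  step 7: p5  (read p: p3→p5)

After x (step 5): p3. After xy (step 7): p5.
They differ (p3 ≠ p5), so y is not a cycle from the state after x; this split is not the one the pumping-lemma construction produces, and pumping y need not keep the string in L(N).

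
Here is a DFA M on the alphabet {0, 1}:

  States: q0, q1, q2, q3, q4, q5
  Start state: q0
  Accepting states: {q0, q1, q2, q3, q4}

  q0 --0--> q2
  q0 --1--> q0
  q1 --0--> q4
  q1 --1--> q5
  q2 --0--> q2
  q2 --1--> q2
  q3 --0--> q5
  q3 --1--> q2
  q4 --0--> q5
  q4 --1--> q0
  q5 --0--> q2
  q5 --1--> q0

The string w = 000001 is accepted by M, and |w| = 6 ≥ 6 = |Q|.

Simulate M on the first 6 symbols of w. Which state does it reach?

Run of M on the first 6 characters of w = 0 0 0 0 0 1:
  step 0: q0  (start)
  step 1: q2  (read 0: q0→q2)
  step 2: q2  (read 0: q2→q2)
  step 3: q2  (read 0: q2→q2)
  step 4: q2  (read 0: q2→q2)
  step 5: q2  (read 0: q2→q2)
  step 6: q2  (read 1: q2→q2)

After reading 6 characters, M is in state q2.
(This kind of state-tracing is the core of the pumping-lemma construction: with 6 states, pigeonhole forces a repeat within the first 6 steps.)

q2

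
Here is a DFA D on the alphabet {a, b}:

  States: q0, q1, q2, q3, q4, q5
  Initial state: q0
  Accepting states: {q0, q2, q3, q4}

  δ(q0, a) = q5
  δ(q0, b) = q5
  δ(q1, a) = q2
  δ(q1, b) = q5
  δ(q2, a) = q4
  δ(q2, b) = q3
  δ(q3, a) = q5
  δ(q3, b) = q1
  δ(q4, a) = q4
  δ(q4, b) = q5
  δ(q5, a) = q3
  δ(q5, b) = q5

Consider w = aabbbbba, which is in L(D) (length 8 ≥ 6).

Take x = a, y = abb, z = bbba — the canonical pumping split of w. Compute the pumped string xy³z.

xy^3z = a·abb·abb·abb·bbba = aabbabbabbbbba.
Reading y = abb takes D from q5 back to q5, so after x·y·y·y the machine is still in q5, and z then leads to the accepting state q3. Hence aabbabbabbbbba ∈ L(D).

aabbabbabbbbba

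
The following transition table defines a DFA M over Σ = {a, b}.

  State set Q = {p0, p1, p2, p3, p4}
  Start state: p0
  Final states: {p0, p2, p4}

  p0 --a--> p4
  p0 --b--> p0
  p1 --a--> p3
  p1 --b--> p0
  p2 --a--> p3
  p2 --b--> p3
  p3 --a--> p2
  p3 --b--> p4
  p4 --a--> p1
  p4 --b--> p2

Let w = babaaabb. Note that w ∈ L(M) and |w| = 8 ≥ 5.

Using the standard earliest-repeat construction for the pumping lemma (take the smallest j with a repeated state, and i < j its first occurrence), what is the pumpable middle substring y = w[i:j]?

b

Run of M on w = b a b a a a b b:
  step 0: p0  (start)
  step 1: p0  (read b: p0→p0)   ← first repeat (p0 seen earlier)
  step 2: p4  (read a: p0→p4)
  step 3: p2  (read b: p4→p2)
  step 4: p3  (read a: p2→p3)
  step 5: p2  (read a: p3→p2)
  step 6: p3  (read a: p2→p3)
  step 7: p4  (read b: p3→p4)
  step 8: p2  (read b: p4→p2)

So i = 0, j = 1, giving x = w[0:0] = ε, y = w[0:1] = b, z = w[1:8] = abaaabb.
Check: |xy| = 1 ≤ 5 and |y| = 1 ≥ 1. Reading y takes M from p0 back to p0, so every xyⁱz is accepted.
Since M has 5 states, any run of length ≥ 5 visits 5+1 states, so by pigeonhole some state repeats within the first 5 steps — that repeat gives the pumpable loop.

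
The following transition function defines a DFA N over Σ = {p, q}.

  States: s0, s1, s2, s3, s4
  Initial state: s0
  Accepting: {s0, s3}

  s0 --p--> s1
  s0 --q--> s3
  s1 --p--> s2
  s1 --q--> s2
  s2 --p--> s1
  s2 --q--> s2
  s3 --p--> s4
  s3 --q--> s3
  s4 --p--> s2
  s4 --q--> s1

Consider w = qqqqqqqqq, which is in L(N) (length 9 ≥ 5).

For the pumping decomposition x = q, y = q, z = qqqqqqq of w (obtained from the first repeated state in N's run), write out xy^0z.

qqqqqqqq

xy⁰z = xz = q·qqqqqqq = qqqqqqqq.
Reading y = q takes N from s3 back to s3, so after x the machine is still in s3, and z then leads to the accepting state s3. Hence qqqqqqqq ∈ L(N).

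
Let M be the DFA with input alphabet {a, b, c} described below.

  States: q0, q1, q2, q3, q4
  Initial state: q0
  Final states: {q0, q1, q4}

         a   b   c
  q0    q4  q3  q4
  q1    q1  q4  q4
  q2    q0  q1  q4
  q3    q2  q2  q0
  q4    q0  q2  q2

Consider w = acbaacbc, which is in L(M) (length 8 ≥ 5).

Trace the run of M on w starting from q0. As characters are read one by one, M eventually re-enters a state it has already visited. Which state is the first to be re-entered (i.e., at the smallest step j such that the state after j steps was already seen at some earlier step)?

Run of M on w = a c b a a c b c:
  step 0: q0  (start)
  step 1: q4  (read a: q0→q4)
  step 2: q2  (read c: q4→q2)
  step 3: q1  (read b: q2→q1)
  step 4: q1  (read a: q1→q1)   ← first repeat (q1 seen earlier)
  step 5: q1  (read a: q1→q1)
  step 6: q4  (read c: q1→q4)
  step 7: q2  (read b: q4→q2)
  step 8: q4  (read c: q2→q4)

The earliest repeat is at step j = 4: M is in q1, which it already visited at step i = 3.

q1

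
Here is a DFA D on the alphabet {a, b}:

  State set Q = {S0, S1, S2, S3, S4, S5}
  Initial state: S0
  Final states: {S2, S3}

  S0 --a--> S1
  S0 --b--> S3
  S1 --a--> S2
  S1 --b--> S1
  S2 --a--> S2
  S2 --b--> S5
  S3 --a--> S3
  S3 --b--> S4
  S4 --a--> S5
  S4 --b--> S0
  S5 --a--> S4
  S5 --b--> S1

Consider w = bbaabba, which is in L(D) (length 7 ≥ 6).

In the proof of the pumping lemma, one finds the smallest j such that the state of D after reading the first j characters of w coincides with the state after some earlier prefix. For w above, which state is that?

Run of D on w = b b a a b b a:
  step 0: S0  (start)
  step 1: S3  (read b: S0→S3)
  step 2: S4  (read b: S3→S4)
  step 3: S5  (read a: S4→S5)
  step 4: S4  (read a: S5→S4)   ← first repeat (S4 seen earlier)
  step 5: S0  (read b: S4→S0)
  step 6: S3  (read b: S0→S3)
  step 7: S3  (read a: S3→S3)

The earliest repeat is at step j = 4: D is in S4, which it already visited at step i = 2.
Since D has 6 states, any run of length ≥ 6 visits 6+1 states, so by pigeonhole some state repeats within the first 6 steps — that repeat gives the pumpable loop.

S4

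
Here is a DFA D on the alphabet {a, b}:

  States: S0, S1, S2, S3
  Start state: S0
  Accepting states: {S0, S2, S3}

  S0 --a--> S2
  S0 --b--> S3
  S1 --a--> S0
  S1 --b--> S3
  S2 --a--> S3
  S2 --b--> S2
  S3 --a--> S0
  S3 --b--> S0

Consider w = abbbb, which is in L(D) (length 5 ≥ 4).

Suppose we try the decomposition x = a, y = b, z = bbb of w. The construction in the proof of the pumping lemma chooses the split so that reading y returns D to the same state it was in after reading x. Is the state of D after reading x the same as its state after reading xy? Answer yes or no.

yes

State sequence: S0 -a-> S2 -b-> S2

After x (step 1): S2. After xy (step 2): S2.
They match, so y = b drives D around a cycle from S2 back to itself; pumping y any number of times keeps D in S2 before reading z, and xyⁱz ∈ L(D) for every i ≥ 0.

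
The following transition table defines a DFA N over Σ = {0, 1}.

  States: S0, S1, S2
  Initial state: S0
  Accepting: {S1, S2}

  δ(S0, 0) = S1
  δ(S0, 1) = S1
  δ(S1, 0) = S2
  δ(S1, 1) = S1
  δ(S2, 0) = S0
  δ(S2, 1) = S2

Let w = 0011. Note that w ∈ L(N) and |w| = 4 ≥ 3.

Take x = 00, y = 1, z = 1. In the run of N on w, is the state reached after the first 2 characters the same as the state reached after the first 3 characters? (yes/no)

yes

Run of N on the first 3 characters of w = 0 0 1:
  step 0: S0  (start)
  step 1: S1  (read 0: S0→S1)
  step 2: S2  (read 0: S1→S2)
  step 3: S2  (read 1: S2→S2)

After x (step 2): S2. After xy (step 3): S2.
They match, so y = 1 drives N around a cycle from S2 back to itself; pumping y any number of times keeps N in S2 before reading z, and xyⁱz ∈ L(N) for every i ≥ 0.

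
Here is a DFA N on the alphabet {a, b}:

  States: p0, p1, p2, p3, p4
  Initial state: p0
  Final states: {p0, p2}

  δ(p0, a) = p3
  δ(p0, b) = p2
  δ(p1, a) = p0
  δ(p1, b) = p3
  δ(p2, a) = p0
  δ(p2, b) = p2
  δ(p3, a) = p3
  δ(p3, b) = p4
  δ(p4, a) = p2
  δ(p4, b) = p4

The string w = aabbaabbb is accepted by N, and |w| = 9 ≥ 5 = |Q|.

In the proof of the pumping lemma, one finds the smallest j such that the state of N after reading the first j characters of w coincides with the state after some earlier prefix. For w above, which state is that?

Run of N on w = a a b b a a b b b:
  step 0: p0  (start)
  step 1: p3  (read a: p0→p3)
  step 2: p3  (read a: p3→p3)   ← first repeat (p3 seen earlier)
  step 3: p4  (read b: p3→p4)
  step 4: p4  (read b: p4→p4)
  step 5: p2  (read a: p4→p2)
  step 6: p0  (read a: p2→p0)
  step 7: p2  (read b: p0→p2)
  step 8: p2  (read b: p2→p2)
  step 9: p2  (read b: p2→p2)

The earliest repeat is at step j = 2: N is in p3, which it already visited at step i = 1.
Since N has 5 states, any run of length ≥ 5 visits 5+1 states, so by pigeonhole some state repeats within the first 5 steps — that repeat gives the pumpable loop.

p3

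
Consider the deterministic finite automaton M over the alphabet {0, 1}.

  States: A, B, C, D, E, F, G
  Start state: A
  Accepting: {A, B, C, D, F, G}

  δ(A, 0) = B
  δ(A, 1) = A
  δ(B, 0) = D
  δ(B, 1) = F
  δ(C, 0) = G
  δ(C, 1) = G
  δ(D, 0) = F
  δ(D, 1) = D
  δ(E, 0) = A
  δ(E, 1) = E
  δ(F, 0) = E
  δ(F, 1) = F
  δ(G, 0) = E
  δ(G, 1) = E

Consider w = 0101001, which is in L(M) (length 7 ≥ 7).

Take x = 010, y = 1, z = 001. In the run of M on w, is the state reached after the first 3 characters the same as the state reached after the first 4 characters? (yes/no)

Run of M on the first 4 characters of w = 0 1 0 1:
  step 0: A  (start)
  step 1: B  (read 0: A→B)
  step 2: F  (read 1: B→F)
  step 3: E  (read 0: F→E)
  step 4: E  (read 1: E→E)

After x (step 3): E. After xy (step 4): E.
They match, so y = 1 drives M around a cycle from E back to itself; pumping y any number of times keeps M in E before reading z, and xyⁱz ∈ L(M) for every i ≥ 0.

yes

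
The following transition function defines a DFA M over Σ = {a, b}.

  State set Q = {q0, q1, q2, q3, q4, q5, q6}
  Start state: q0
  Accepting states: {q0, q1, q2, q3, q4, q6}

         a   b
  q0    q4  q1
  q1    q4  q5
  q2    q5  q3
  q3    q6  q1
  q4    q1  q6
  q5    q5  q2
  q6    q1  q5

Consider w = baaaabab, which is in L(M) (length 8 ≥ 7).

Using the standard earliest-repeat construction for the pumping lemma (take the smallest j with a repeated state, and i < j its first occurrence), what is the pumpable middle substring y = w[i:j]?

aa

State sequence: q0 -b-> q1 -a-> q4 -a-> q1 -a-> q4 -a-> q1 -b-> q5 -a-> q5 -b-> q2
First repeat at step 3: q1 was already visited.

So i = 1, j = 3, giving x = w[0:1] = b, y = w[1:3] = aa, z = w[3:8] = aabab.
Check: |xy| = 3 ≤ 7 and |y| = 2 ≥ 1. Reading y takes M from q1 back to q1, so every xyⁱz is accepted.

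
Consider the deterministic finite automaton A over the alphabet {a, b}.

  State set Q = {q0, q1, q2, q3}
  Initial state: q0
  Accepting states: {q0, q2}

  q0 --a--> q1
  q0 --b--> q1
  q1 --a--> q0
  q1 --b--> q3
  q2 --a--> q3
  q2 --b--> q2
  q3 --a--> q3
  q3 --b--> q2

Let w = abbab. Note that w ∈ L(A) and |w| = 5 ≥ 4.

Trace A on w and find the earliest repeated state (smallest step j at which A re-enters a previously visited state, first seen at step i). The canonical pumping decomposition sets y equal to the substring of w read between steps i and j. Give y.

ba

Run of A on w = a b b a b:
  step 0: q0  (start)
  step 1: q1  (read a: q0→q1)
  step 2: q3  (read b: q1→q3)
  step 3: q2  (read b: q3→q2)
  step 4: q3  (read a: q2→q3)   ← first repeat (q3 seen earlier)
  step 5: q2  (read b: q3→q2)

So i = 2, j = 4, giving x = w[0:2] = ab, y = w[2:4] = ba, z = w[4:5] = b.
Check: |xy| = 4 ≤ 4 and |y| = 2 ≥ 1. Reading y takes A from q3 back to q3, so every xyⁱz is accepted.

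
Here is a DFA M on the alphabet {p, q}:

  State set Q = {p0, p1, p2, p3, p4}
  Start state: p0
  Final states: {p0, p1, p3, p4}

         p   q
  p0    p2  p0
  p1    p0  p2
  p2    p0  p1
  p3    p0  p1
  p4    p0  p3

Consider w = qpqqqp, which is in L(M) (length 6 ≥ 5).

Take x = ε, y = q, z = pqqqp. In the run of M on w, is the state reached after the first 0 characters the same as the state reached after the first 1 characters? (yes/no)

yes

Run of M on the first 1 characters of w = q:
  step 0: p0  (start)
  step 1: p0  (read q: p0→p0)

After x (step 0): p0. After xy (step 1): p0.
They match, so y = q drives M around a cycle from p0 back to itself; pumping y any number of times keeps M in p0 before reading z, and xyⁱz ∈ L(M) for every i ≥ 0.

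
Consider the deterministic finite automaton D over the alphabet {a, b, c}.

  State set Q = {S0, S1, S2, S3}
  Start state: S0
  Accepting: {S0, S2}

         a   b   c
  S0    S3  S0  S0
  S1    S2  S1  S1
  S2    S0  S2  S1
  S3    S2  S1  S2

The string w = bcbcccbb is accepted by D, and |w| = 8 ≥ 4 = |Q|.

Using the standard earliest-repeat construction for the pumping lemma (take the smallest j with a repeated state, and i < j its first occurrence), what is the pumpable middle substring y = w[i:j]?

State sequence: S0 -b-> S0 -c-> S0 -b-> S0 -c-> S0 -c-> S0 -c-> S0 -b-> S0 -b-> S0
First repeat at step 1: S0 was already visited.

So i = 0, j = 1, giving x = w[0:0] = ε, y = w[0:1] = b, z = w[1:8] = cbcccbb.
Check: |xy| = 1 ≤ 4 and |y| = 1 ≥ 1. Reading y takes D from S0 back to S0, so every xyⁱz is accepted.
Since D has 4 states, any run of length ≥ 4 visits 4+1 states, so by pigeonhole some state repeats within the first 4 steps — that repeat gives the pumpable loop.

b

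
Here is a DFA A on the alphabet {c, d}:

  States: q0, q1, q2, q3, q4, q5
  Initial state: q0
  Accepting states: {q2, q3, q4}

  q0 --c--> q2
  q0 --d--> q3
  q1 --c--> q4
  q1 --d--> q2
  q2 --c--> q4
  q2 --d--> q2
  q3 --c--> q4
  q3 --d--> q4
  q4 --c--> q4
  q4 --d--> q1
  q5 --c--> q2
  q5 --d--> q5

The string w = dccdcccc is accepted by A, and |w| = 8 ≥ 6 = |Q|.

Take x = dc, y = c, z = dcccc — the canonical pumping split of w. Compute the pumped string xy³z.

xy^3z = dc·c·c·c·dcccc = dccccdcccc.
Reading y = c takes A from q4 back to q4, so after x·y·y·y the machine is still in q4, and z then leads to the accepting state q4. Hence dccccdcccc ∈ L(A).

dccccdcccc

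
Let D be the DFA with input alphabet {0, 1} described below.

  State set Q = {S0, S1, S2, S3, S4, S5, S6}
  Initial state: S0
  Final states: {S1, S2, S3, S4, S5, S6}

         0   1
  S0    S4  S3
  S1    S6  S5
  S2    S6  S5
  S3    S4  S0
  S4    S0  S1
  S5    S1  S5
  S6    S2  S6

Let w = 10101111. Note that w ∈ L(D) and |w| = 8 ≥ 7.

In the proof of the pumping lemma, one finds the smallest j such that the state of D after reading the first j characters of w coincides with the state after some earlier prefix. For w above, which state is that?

State sequence: S0 -1-> S3 -0-> S4 -1-> S1 -0-> S6 -1-> S6 -1-> S6 -1-> S6 -1-> S6
First repeat at step 5: S6 was already visited.

The earliest repeat is at step j = 5: D is in S6, which it already visited at step i = 4.
The DFA has 7 states, so the proof of the pumping lemma guarantees a repeated state among the first 7+1 visited; the segment between the two visits is the pumpable y.

S6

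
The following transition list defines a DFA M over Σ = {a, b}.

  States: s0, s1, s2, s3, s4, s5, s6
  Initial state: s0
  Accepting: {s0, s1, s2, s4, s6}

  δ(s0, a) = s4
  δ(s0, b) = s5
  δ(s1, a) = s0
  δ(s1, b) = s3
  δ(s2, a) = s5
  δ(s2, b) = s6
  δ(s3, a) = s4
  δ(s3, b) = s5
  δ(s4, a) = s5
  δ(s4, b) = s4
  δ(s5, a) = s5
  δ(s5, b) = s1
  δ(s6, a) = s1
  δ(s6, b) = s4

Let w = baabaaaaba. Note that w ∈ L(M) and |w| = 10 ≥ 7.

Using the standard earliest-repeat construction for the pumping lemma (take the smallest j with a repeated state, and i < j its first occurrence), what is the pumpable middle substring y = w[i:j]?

State sequence: s0 -b-> s5 -a-> s5 -a-> s5 -b-> s1 -a-> s0 -a-> s4 -a-> s5 -a-> s5 -b-> s1 -a-> s0
First repeat at step 2: s5 was already visited.

So i = 1, j = 2, giving x = w[0:1] = b, y = w[1:2] = a, z = w[2:10] = abaaaaba.
Check: |xy| = 2 ≤ 7 and |y| = 1 ≥ 1. Reading y takes M from s5 back to s5, so every xyⁱz is accepted.
Pumping length from the standard proof: p = 7 (the number of states). The repeated state found above gives |xy| = j ≤ 7 and |y| = j − i ≥ 1.

a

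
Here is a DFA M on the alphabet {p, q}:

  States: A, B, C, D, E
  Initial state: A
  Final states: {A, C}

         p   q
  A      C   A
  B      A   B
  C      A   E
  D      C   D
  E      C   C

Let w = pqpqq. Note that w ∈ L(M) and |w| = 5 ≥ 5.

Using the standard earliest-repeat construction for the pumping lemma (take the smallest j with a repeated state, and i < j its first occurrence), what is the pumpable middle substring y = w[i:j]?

qp

State sequence: A -p-> C -q-> E -p-> C -q-> E -q-> C
First repeat at step 3: C was already visited.

So i = 1, j = 3, giving x = w[0:1] = p, y = w[1:3] = qp, z = w[3:5] = qq.
Check: |xy| = 3 ≤ 5 and |y| = 2 ≥ 1. Reading y takes M from C back to C, so every xyⁱz is accepted.
With |Q| = 5, pigeonhole forces a state repeat no later than step 5; the substring read between the first and second visits to that state can be pumped.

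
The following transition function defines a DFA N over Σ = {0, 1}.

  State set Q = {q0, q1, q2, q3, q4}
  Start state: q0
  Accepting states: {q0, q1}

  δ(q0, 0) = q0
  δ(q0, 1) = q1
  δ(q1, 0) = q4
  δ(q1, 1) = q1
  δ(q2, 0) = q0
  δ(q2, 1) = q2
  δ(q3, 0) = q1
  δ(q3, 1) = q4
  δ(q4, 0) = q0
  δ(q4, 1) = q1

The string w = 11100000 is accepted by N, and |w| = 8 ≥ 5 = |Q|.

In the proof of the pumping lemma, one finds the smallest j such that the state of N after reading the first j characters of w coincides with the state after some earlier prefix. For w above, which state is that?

q1

Run of N on w = 1 1 1 0 0 0 0 0:
  step 0: q0  (start)
  step 1: q1  (read 1: q0→q1)
  step 2: q1  (read 1: q1→q1)   ← first repeat (q1 seen earlier)
  step 3: q1  (read 1: q1→q1)
  step 4: q4  (read 0: q1→q4)
  step 5: q0  (read 0: q4→q0)
  step 6: q0  (read 0: q0→q0)
  step 7: q0  (read 0: q0→q0)
  step 8: q0  (read 0: q0→q0)

The earliest repeat is at step j = 2: N is in q1, which it already visited at step i = 1.
Since N has 5 states, any run of length ≥ 5 visits 5+1 states, so by pigeonhole some state repeats within the first 5 steps — that repeat gives the pumpable loop.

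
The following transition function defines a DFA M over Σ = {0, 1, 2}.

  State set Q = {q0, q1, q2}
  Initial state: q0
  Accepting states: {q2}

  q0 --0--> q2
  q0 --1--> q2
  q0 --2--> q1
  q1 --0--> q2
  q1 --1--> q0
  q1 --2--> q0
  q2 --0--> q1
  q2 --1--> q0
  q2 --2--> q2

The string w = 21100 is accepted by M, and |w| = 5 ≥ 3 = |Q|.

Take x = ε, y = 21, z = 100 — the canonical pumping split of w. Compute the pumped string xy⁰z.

100

xy⁰z = xz = ε·100 = 100.
Reading y = 21 takes M from q0 back to q0, so after x the machine is still in q0, and z then leads to the accepting state q2. Hence 100 ∈ L(M).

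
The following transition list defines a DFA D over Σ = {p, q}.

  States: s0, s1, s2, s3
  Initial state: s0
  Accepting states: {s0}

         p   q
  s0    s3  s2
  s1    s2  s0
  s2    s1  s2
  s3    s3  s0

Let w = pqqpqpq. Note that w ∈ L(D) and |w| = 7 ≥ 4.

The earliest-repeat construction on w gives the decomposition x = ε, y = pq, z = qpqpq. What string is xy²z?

pqpqqpqpq

xy^2z = ε·pq·pq·qpqpq = pqpqqpqpq.
Reading y = pq takes D from s0 back to s0, so after x·y·y the machine is still in s0, and z then leads to the accepting state s0. Hence pqpqqpqpq ∈ L(D).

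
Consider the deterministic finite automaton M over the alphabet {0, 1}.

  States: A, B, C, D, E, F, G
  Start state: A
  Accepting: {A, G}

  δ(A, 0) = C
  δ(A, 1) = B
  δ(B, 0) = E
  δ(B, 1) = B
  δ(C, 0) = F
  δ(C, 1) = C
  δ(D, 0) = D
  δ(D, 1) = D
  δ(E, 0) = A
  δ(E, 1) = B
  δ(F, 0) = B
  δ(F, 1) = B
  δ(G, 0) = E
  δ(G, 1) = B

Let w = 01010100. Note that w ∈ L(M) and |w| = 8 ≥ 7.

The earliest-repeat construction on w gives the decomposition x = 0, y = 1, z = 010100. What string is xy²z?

011010100

xy^2z = 0·1·1·010100 = 011010100.
Reading y = 1 takes M from C back to C, so after x·y·y the machine is still in C, and z then leads to the accepting state A. Hence 011010100 ∈ L(M).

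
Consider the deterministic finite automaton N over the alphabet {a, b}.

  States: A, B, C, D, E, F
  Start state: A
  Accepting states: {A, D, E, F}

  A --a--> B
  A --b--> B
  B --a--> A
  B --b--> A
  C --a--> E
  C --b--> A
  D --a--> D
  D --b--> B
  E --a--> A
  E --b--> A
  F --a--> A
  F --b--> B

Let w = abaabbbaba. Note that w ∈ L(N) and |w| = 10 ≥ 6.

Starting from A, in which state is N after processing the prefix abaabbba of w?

State sequence: A -a-> B -b-> A -a-> B -a-> A -b-> B -b-> A -b-> B -a-> A

After reading 8 characters, N is in state A.
(This kind of state-tracing is the core of the pumping-lemma construction: with 6 states, pigeonhole forces a repeat within the first 6 steps.)

A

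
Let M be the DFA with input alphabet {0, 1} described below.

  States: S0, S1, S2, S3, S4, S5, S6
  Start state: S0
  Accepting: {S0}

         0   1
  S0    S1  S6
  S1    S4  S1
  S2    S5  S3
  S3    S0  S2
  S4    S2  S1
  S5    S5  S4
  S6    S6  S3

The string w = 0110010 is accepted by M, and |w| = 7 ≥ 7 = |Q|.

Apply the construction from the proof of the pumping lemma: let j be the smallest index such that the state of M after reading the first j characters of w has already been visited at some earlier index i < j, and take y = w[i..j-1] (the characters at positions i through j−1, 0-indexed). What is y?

State sequence: S0 -0-> S1 -1-> S1 -1-> S1 -0-> S4 -0-> S2 -1-> S3 -0-> S0
First repeat at step 2: S1 was already visited.

So i = 1, j = 2, giving x = w[0:1] = 0, y = w[1:2] = 1, z = w[2:7] = 10010.
Check: |xy| = 2 ≤ 7 and |y| = 1 ≥ 1. Reading y takes M from S1 back to S1, so every xyⁱz is accepted.
Since M has 7 states, any run of length ≥ 7 visits 7+1 states, so by pigeonhole some state repeats within the first 7 steps — that repeat gives the pumpable loop.

1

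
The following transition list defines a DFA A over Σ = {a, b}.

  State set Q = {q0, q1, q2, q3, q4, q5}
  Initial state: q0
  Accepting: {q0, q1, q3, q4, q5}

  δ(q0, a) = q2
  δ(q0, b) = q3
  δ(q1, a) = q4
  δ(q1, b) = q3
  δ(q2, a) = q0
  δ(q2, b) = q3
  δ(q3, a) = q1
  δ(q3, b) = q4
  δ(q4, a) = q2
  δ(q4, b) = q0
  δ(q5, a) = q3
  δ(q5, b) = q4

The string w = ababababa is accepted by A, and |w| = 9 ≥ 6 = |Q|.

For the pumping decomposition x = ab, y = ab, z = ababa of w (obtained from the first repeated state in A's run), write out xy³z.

xy^3z = ab·ab·ab·ab·ababa = ababababababa.
Reading y = ab takes A from q3 back to q3, so after x·y·y·y the machine is still in q3, and z then leads to the accepting state q1. Hence ababababababa ∈ L(A).

ababababababa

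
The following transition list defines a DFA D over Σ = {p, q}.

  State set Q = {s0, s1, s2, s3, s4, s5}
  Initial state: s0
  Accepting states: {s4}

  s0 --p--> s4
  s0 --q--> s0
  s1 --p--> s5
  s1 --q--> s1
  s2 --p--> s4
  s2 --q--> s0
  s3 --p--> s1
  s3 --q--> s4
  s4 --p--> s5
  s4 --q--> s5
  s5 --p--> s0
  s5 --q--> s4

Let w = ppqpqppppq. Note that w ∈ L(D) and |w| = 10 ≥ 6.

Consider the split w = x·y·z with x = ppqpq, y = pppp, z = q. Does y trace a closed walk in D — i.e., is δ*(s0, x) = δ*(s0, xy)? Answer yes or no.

no

Run of D on the first 9 characters of w = p p q p q p p p p:
  step 0: s0  (start)
  step 1: s4  (read p: s0→s4)
  step 2: s5  (read p: s4→s5)
  step 3: s4  (read q: s5→s4)
  step 4: s5  (read p: s4→s5)
  step 5: s4  (read q: s5→s4)
  step 6: s5  (read p: s4→s5)
  step 7: s0  (read p: s5→s0)
  step 8: s4  (read p: s0→s4)
  step 9: s5  (read p: s4→s5)

After x (step 5): s4. After xy (step 9): s5.
They differ (s4 ≠ s5), so y is not a cycle from the state after x; this split is not the one the pumping-lemma construction produces, and pumping y need not keep the string in L(D).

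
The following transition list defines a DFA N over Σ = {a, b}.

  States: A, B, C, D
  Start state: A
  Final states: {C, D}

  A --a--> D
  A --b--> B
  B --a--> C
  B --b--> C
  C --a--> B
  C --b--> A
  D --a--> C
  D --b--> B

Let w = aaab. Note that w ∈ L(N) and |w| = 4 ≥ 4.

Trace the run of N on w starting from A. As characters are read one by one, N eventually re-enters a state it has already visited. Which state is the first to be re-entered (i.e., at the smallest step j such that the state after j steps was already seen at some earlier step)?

Run of N on w = a a a b:
  step 0: A  (start)
  step 1: D  (read a: A→D)
  step 2: C  (read a: D→C)
  step 3: B  (read a: C→B)
  step 4: C  (read b: B→C)   ← first repeat (C seen earlier)

The earliest repeat is at step j = 4: N is in C, which it already visited at step i = 2.
Since N has 4 states, any run of length ≥ 4 visits 4+1 states, so by pigeonhole some state repeats within the first 4 steps — that repeat gives the pumpable loop.

C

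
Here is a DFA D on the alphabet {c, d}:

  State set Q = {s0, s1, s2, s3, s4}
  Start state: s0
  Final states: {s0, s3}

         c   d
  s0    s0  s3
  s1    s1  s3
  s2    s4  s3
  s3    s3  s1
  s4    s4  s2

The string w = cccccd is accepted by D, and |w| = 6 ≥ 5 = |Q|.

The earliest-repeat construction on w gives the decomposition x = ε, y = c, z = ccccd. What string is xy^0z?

ccccd

xy⁰z = xz = ε·ccccd = ccccd.
Reading y = c takes D from s0 back to s0, so after x the machine is still in s0, and z then leads to the accepting state s3. Hence ccccd ∈ L(D).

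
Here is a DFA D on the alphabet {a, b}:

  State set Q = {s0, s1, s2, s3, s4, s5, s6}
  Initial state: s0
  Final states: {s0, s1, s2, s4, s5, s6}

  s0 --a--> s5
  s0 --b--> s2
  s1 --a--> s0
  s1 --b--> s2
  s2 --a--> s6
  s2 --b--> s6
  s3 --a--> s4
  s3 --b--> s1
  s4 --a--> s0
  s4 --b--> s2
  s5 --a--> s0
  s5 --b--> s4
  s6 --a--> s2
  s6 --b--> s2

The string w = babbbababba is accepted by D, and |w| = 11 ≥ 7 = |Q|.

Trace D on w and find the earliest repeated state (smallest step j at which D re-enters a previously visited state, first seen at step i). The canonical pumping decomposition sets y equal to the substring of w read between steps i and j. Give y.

ab

State sequence: s0 -b-> s2 -a-> s6 -b-> s2 -b-> s6 -b-> s2 -a-> s6 -b-> s2 -a-> s6 -b-> s2 -b-> s6 -a-> s2
First repeat at step 3: s2 was already visited.

So i = 1, j = 3, giving x = w[0:1] = b, y = w[1:3] = ab, z = w[3:11] = bbababba.
Check: |xy| = 3 ≤ 7 and |y| = 2 ≥ 1. Reading y takes D from s2 back to s2, so every xyⁱz is accepted.
The DFA has 7 states, so the proof of the pumping lemma guarantees a repeated state among the first 7+1 visited; the segment between the two visits is the pumpable y.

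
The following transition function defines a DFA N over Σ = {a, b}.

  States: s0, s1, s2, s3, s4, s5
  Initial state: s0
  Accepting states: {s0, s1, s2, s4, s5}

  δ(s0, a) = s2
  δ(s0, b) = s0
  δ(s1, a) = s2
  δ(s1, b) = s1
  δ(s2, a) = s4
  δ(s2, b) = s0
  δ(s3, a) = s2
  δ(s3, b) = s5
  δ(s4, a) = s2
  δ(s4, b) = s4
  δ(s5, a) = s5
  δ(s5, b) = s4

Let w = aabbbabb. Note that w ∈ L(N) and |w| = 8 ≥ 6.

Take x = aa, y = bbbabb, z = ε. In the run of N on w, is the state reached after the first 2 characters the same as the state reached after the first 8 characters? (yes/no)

no

Run of N on the first 8 characters of w = a a b b b a b b:
  step 0: s0  (start)
  step 1: s2  (read a: s0→s2)
  step 2: s4  (read a: s2→s4)
  step 3: s4  (read b: s4→s4)
  step 4: s4  (read b: s4→s4)
  step 5: s4  (read b: s4→s4)
  step 6: s2  (read a: s4→s2)
  step 7: s0  (read b: s2→s0)
  step 8: s0  (read b: s0→s0)

After x (step 2): s4. After xy (step 8): s0.
They differ (s4 ≠ s0), so y is not a cycle from the state after x; this split is not the one the pumping-lemma construction produces, and pumping y need not keep the string in L(N).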